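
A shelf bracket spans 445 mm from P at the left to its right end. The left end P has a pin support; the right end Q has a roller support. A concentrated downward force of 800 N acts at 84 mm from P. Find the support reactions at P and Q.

P_x = 0, P_y = 649.0 N, Q_y = 151.0 N

Taking moments about P: Q_y·445 − 800·84 = 0 → Q_y = 67200/445 = 151.011 ≈ 151.0 N.
ΣF_y = 0: P_y + 151.011 − 800 = 0 → P_y = 649.0 N.
ΣF_x = 0: no horizontal applied forces, so P_x = 0.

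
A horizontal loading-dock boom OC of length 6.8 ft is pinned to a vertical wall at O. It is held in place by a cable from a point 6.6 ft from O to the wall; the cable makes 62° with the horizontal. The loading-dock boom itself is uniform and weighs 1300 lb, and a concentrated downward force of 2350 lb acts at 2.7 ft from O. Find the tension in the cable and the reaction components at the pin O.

T = 1847 lb, O_x = 867.3 lb, O_y = 2019 lb

ΣM about O: T·sin62°·6.6 − 1300·3.4 − 2350·2.7 = 0 → T = 10765/(6.6·0.882948) = 1847.29 ≈ 1847 lb.
ΣF_x = 0: O_x − T·cos62° = 0 → O_x = 1847.29 × 0.469472 = 867.3 lb.
ΣF_y = 0: O_y + T·sin62° − 1300 − 2350 = 0 → O_y = 3650 − 1847.29 × 0.882948 = 2019 lb.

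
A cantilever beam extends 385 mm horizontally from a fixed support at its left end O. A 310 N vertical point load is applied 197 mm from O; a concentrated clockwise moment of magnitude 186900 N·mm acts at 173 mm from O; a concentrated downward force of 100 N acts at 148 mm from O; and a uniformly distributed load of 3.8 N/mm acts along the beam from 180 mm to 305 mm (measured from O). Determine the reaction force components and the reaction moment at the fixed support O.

Resultant of the distributed load: 3.8 × 125 = 475 N at 242.5 mm from O.
ΣF_x = 0: O_x = 0.
ΣF_y = 0: O_y − 310 − 100 − 3.8·125 = 0 → O_y = 885.0 N.
ΣM about O: M_O − 310·197 − 186900 − 100·148 − (3.8·125)·242.5 = 0 → M_O = 378000 N·mm.

O_x = 0, O_y = 885.0 N, M_O = 378000 N·mm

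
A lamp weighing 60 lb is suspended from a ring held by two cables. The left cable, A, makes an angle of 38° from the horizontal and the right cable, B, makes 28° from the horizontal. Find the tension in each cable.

ΣF_x = 0: −T_A·cos38° + T_B·cos28° = 0 → T_B = 0.892477·T_A.
ΣF_y = 0: T_A·sin38° + T_B·sin28° = 60.
Substitute: T_A·(0.615661 + 0.892477·0.469472) = 60 → T_A = 57.9904 ≈ 57.99 lb.
Then T_B = 0.892477 × 57.9904 = 51.76 lb.

T_A = 57.99 lb, T_B = 51.76 lb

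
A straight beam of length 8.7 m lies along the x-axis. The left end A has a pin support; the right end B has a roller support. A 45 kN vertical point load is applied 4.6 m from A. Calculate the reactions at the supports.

Taking moments about A: B_y·8.7 − 45·4.6 = 0 → B_y = 207/8.7 = 23.7931 ≈ 23.79 kN.
ΣF_y = 0: A_y + 23.7931 − 45 = 0 → A_y = 21.21 kN.
ΣF_x = 0: no horizontal applied forces, so A_x = 0.

A_x = 0, A_y = 21.21 kN, B_y = 23.79 kN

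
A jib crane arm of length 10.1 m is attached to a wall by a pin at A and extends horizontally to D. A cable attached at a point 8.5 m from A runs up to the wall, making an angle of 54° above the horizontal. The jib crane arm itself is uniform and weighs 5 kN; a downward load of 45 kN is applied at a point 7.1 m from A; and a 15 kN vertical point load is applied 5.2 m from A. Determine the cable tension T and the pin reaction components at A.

ΣM about A: T·sin54°·8.5 − 5·5.05 − 45·7.1 − 15·5.2 = 0 → T = 422.75/(8.5·0.809017) = 61.4762 ≈ 61.48 kN.
ΣF_x = 0: A_x − T·cos54° = 0 → A_x = 61.4762 × 0.587785 = 36.13 kN.
ΣF_y = 0: A_y + T·sin54° − 5 − 45 − 15 = 0 → A_y = 65 − 61.4762 × 0.809017 = 15.26 kN.

T = 61.48 kN, A_x = 36.13 kN, A_y = 15.26 kN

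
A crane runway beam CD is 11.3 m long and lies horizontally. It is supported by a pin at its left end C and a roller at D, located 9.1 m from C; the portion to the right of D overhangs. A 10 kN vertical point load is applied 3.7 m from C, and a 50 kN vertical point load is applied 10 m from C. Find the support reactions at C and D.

C_x = 0, C_y = 0.9890 kN, D_y = 59.01 kN

ΣM about C: D_y·9.1 − 10·3.7 − 50·10 = 0 → D_y = 537/9.1 = 59.011 ≈ 59.01 kN.
ΣF_y = 0: C_y + 59.011 − 10 − 50 = 0 → C_y = 0.9890 kN.
ΣF_x = 0: no horizontal applied forces, so C_x = 0.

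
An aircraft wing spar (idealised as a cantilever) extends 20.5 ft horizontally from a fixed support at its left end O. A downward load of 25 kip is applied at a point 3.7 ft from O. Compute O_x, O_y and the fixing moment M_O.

O_x = 0, O_y = 25.00 kip, M_O = 92.50 kip·ft

ΣF_x = 0: O_x = 0.
ΣF_y = 0: O_y − 25 = 0 → O_y = 25.00 kip.
ΣM about O: M_O − 25·3.7 = 0 → M_O = 92.50 kip·ft.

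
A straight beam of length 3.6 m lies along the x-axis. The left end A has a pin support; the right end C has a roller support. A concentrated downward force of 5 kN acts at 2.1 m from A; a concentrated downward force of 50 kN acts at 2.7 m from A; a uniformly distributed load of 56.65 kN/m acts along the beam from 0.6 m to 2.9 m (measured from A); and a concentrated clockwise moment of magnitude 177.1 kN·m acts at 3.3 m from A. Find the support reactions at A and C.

A_x = 0, A_y = 32.35 kN, C_y = 152.9 kN

Resultant of the distributed load: 56.65 × 2.3 = 130.295 kN at 1.75 m from A.
Taking moments about A: C_y·3.6 − 5·2.1 − 50·2.7 − (56.65·2.3)·1.75 − 177.1 = 0 → C_y = 550.61625/3.6 = 152.949 ≈ 152.9 kN.
ΣF_y = 0: A_y + 152.949 − 5 − 50 − 56.65·2.3 = 0 → A_y = 32.35 kN.
ΣF_x = 0: no horizontal applied forces, so A_x = 0.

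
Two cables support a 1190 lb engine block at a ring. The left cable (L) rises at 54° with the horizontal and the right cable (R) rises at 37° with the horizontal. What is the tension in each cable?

T_L = 950.5 lb, T_R = 699.6 lb

ΣF_x = 0: −T_L·cos54° + T_R·cos37° = 0 → T_R = 0.735987·T_L.
ΣF_y = 0: T_L·sin54° + T_R·sin37° = 1190.
Substitute: T_L·(0.809017 + 0.735987·0.601815) = 1190 → T_L = 950.521 ≈ 950.5 lb.
Then T_R = 0.735987 × 950.521 = 699.6 lb.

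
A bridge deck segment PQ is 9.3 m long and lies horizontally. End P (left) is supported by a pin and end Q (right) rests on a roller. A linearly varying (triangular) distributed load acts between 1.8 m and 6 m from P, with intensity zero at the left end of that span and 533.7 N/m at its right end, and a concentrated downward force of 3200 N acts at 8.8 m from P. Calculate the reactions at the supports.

P_x = 0, P_y = 738.5 N, Q_y = 3582 N

Resultant of the triangular load: ½ × 533.7 × 4.2 = 1120.77 N, acting at 4.6 m from P (one-third of the span from the peak).
ΣM about P: Q_y·9.3 − (½·533.7·4.2)·4.6 − 3200·8.8 = 0 → Q_y = 33315.542/9.3 = 3582.32 ≈ 3582 N.
ΣF_y = 0: P_y + 3582.32 − ½·533.7·4.2 − 3200 = 0 → P_y = 738.5 N.
ΣF_x = 0: no horizontal applied forces, so P_x = 0.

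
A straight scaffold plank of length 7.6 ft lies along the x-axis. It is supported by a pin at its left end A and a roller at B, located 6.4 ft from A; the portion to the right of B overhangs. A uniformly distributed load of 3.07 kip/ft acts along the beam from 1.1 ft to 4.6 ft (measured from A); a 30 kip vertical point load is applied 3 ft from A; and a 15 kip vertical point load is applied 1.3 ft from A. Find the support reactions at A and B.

Resultant of the distributed load: 3.07 × 3.5 = 10.745 kip at 2.85 ft from A.
Taking moments about A: B_y·6.4 − (3.07·3.5)·2.85 − 30·3 − 15·1.3 = 0 → B_y = 140.12325/6.4 = 21.8943 ≈ 21.89 kip.
ΣF_y = 0: A_y + 21.8943 − 3.07·3.5 − 30 − 15 = 0 → A_y = 33.85 kip.
ΣF_x = 0: no horizontal applied forces, so A_x = 0.

A_x = 0, A_y = 33.85 kip, B_y = 21.89 kip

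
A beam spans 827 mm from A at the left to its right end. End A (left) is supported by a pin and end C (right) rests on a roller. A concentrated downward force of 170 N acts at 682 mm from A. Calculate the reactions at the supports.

A_x = 0, A_y = 29.81 N, C_y = 140.2 N

Taking moments about A: C_y·827 − 170·682 = 0 → C_y = 115940/827 = 140.193 ≈ 140.2 N.
ΣF_y = 0: A_y + 140.193 − 170 = 0 → A_y = 29.81 N.
ΣF_x = 0: no horizontal applied forces, so A_x = 0.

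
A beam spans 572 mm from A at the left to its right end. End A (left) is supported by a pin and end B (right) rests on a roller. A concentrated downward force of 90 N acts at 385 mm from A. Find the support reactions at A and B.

Taking moments about A: B_y·572 − 90·385 = 0 → B_y = 34650/572 = 60.5769 ≈ 60.58 N.
ΣF_y = 0: A_y + 60.5769 − 90 = 0 → A_y = 29.42 N.
ΣF_x = 0: no horizontal applied forces, so A_x = 0.

A_x = 0, A_y = 29.42 N, B_y = 60.58 N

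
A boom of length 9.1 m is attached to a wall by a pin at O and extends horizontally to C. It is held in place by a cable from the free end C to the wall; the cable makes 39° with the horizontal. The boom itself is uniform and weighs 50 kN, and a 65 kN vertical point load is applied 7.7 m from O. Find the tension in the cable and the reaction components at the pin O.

T = 127.1 kN, O_x = 98.79 kN, O_y = 35.00 kN

ΣM about O: T·sin39°·9.1 − 50·4.55 − 65·7.7 = 0 → T = 728/(9.1·0.62932) = 127.121 ≈ 127.1 kN.
ΣF_x = 0: O_x − T·cos39° = 0 → O_x = 127.121 × 0.777146 = 98.79 kN.
ΣF_y = 0: O_y + T·sin39° − 50 − 65 = 0 → O_y = 115 − 127.121 × 0.62932 = 35.00 kN.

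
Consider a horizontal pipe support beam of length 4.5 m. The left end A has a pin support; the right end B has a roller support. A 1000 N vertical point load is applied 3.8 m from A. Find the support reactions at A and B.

A_x = 0, A_y = 155.6 N, B_y = 844.4 N

ΣM about A: B_y·4.5 − 1000·3.8 = 0 → B_y = 3800/4.5 = 844.444 ≈ 844.4 N.
ΣF_y = 0: A_y + 844.444 − 1000 = 0 → A_y = 155.6 N.
ΣF_x = 0: no horizontal applied forces, so A_x = 0.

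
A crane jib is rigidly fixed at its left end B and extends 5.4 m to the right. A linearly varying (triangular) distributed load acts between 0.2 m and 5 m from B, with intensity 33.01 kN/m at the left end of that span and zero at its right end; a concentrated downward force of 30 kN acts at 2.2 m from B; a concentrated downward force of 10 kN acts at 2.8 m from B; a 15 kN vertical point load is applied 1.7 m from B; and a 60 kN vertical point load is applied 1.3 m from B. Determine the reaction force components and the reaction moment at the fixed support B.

Resultant of the triangular load: ½ × 33.01 × 4.8 = 79.224 kN, acting at 1.8 m from B (one-third of the span from the peak).
ΣF_x = 0: B_x = 0.
ΣF_y = 0: B_y − ½·33.01·4.8 − 30 − 10 − 15 − 60 = 0 → B_y = 194.2 kN.
ΣM about B: M_B − (½·33.01·4.8)·1.8 − 30·2.2 − 10·2.8 − 15·1.7 − 60·1.3 = 0 → M_B = 340.1 kN·m.

B_x = 0, B_y = 194.2 kN, M_B = 340.1 kN·m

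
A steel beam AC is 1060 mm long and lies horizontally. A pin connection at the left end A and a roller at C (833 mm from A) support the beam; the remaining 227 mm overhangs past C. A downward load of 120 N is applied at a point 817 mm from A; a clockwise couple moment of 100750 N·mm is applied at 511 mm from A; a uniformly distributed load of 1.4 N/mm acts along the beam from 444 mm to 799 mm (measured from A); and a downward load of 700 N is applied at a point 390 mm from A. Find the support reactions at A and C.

Resultant of the distributed load: 1.4 × 355 = 497 N at 621.5 mm from A.
ΣM about A: C_y·833 − 120·817 − 100750 − (1.4·355)·621.5 − 700·390 = 0 → C_y = 780675.5/833 = 937.185 ≈ 937.2 N.
ΣF_y = 0: A_y + 937.185 − 120 − 1.4·355 − 700 = 0 → A_y = 379.8 N.
ΣF_x = 0: no horizontal applied forces, so A_x = 0.

A_x = 0, A_y = 379.8 N, C_y = 937.2 N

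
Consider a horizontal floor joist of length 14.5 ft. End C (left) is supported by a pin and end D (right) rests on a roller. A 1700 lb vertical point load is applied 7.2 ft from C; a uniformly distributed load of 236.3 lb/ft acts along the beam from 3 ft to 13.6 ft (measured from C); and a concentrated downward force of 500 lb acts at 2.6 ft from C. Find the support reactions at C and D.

C_x = 0, C_y = 2337 lb, D_y = 2368 lb

Resultant of the distributed load: 236.3 × 10.6 = 2504.78 lb at 8.3 ft from C.
Taking moments about C: D_y·14.5 − 1700·7.2 − (236.3·10.6)·8.3 − 500·2.6 = 0 → D_y = 34329.674/14.5 = 2367.56 ≈ 2368 lb.
ΣF_y = 0: C_y + 2367.56 − 1700 − 236.3·10.6 − 500 = 0 → C_y = 2337 lb.
ΣF_x = 0: no horizontal applied forces, so C_x = 0.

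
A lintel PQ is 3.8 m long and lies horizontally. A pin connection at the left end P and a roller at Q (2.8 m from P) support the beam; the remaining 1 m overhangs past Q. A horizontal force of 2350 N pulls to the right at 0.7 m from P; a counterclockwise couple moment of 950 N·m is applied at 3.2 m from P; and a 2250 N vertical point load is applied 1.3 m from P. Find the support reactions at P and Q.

Moments about P: Q_y·2.8 + 950 − 2250·1.3 = 0 → Q_y = 1975/2.8 = 705.357 ≈ 705.4 N.
ΣF_y = 0: P_y + 705.357 − 2250 = 0 → P_y = 1545 N.
ΣF_x = 0: P_x + 2350 = 0 → P_x = -2350 N.

P_x = -2350 N, P_y = 1545 N, Q_y = 705.4 N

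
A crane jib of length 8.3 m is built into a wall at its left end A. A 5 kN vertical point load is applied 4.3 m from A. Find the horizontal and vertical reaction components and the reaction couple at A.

A_x = 0, A_y = 5.000 kN, M_A = 21.50 kN·m

ΣF_x = 0: A_x = 0.
ΣF_y = 0: A_y − 5 = 0 → A_y = 5.000 kN.
ΣM about A: M_A − 5·4.3 = 0 → M_A = 21.50 kN·m.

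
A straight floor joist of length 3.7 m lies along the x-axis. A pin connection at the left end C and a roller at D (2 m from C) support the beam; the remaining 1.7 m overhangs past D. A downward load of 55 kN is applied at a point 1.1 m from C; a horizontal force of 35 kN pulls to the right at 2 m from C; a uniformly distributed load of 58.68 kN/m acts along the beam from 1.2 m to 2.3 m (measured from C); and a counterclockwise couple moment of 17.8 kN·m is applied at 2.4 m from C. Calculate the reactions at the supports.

Resultant of the distributed load: 58.68 × 1.1 = 64.548 kN at 1.75 m from C.
Taking moments about C: D_y·2 − 55·1.1 − (58.68·1.1)·1.75 + 17.8 = 0 → D_y = 155.659/2 = 77.8295 ≈ 77.83 kN.
ΣF_y = 0: C_y + 77.8295 − 55 − 58.68·1.1 = 0 → C_y = 41.72 kN.
ΣF_x = 0: C_x + 35 = 0 → C_x = -35.00 kN.

C_x = -35.00 kN, C_y = 41.72 kN, D_y = 77.83 kN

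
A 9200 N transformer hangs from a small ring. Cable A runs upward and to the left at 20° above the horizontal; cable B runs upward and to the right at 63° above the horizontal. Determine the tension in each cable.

T_A = 4208 N, T_B = 8710 N

ΣF_x = 0: −T_A·cos20° + T_B·cos63° = 0 → T_B = 2.06985·T_A.
ΣF_y = 0: T_A·sin20° + T_B·sin63° = 9200.
Substitute: T_A·(0.34202 + 2.06985·0.891007) = 9200 → T_A = 4208.08 ≈ 4208 N.
Then T_B = 2.06985 × 4208.08 = 8710 N.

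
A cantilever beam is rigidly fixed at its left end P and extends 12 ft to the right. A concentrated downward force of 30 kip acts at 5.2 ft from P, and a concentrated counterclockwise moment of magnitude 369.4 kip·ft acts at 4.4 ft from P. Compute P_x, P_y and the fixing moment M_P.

ΣF_x = 0: P_x = 0.
ΣF_y = 0: P_y − 30 = 0 → P_y = 30.00 kip.
ΣM about P: M_P − 30·5.2 + 369.4 = 0 → M_P = -213.4 kip·ft.

P_x = 0, P_y = 30.00 kip, M_P = -213.4 kip·ft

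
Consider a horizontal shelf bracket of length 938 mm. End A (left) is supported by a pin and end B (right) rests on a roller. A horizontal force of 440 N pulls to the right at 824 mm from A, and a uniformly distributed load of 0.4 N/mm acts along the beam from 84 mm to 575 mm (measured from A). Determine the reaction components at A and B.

A_x = -440.0 N, A_y = 127.4 N, B_y = 68.99 N

Resultant of the distributed load: 0.4 × 491 = 196.4 N at 329.5 mm from A.
Moments about A: B_y·938 − (0.4·491)·329.5 = 0 → B_y = 64713.8/938 = 68.9913 ≈ 68.99 N.
ΣF_y = 0: A_y + 68.9913 − 0.4·491 = 0 → A_y = 127.4 N.
ΣF_x = 0: A_x + 440 = 0 → A_x = -440.0 N.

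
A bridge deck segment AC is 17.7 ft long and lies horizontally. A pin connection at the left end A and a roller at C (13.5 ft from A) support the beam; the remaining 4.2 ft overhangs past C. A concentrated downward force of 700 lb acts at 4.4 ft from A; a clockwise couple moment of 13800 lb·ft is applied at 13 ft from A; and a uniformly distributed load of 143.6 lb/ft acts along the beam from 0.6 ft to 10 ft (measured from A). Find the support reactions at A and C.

Resultant of the distributed load: 143.6 × 9.4 = 1349.84 lb at 5.3 ft from A.
Moments about A: C_y·13.5 − 700·4.4 − 13800 − (143.6·9.4)·5.3 = 0 → C_y = 24034.152/13.5 = 1780.31 ≈ 1780 lb.
ΣF_y = 0: A_y + 1780.31 − 700 − 143.6·9.4 = 0 → A_y = 269.5 lb.
ΣF_x = 0: no horizontal applied forces, so A_x = 0.

A_x = 0, A_y = 269.5 lb, C_y = 1780 lb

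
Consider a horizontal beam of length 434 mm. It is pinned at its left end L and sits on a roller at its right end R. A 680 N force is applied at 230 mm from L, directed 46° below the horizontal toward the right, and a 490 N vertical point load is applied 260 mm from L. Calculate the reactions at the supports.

L_x = -472.4 N, L_y = 426.4 N, R_y = 552.8 N

Taking moments about L: R_y·434 − 680·sin46°·230 − 490·260 = 0 → R_y = 239905/434 = 552.776 ≈ 552.8 N.
ΣF_y = 0: L_y + 552.776 − 680·sin46° − 490 = 0 → L_y = 426.4 N.
ΣF_x = 0: L_x + 680·cos46° = 0 → L_x = -472.4 N.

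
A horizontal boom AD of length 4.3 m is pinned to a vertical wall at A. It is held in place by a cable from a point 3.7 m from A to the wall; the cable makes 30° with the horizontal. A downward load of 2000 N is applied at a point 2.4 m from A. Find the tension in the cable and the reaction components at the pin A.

ΣM about A: T·sin30°·3.7 − 2000·2.4 = 0 → T = 4800/(3.7·0.5) = 2594.59 ≈ 2595 N.
ΣF_x = 0: A_x − T·cos30° = 0 → A_x = 2594.59 × 0.866025 = 2247 N.
ΣF_y = 0: A_y + T·sin30° − 2000 = 0 → A_y = 2000 − 2594.59 × 0.5 = 702.7 N.

T = 2595 N, A_x = 2247 N, A_y = 702.7 N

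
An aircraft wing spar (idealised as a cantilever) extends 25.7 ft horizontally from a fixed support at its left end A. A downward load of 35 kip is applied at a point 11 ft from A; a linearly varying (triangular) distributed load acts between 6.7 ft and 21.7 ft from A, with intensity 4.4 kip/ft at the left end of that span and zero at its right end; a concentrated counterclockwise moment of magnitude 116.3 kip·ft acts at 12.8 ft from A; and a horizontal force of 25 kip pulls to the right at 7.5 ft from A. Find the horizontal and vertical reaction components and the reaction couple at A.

Resultant of the triangular load: ½ × 4.4 × 15 = 33 kip, acting at 11.7 ft from A (one-third of the span from the peak).
ΣF_x = 0: A_x + 25 = 0 → A_x = -25.00 kip.
ΣF_y = 0: A_y − 35 − ½·4.4·15 = 0 → A_y = 68.00 kip.
ΣM about A: M_A − 35·11 − (½·4.4·15)·11.7 + 116.3 = 0 → M_A = 654.8 kip·ft.

A_x = -25.00 kip, A_y = 68.00 kip, M_A = 654.8 kip·ft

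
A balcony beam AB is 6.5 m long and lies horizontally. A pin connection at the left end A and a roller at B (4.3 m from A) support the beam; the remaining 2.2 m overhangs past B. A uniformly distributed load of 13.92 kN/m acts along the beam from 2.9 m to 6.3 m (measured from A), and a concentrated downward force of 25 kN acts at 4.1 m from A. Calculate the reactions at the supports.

A_x = 0, A_y = -2.139 kN, B_y = 74.47 kN

Resultant of the distributed load: 13.92 × 3.4 = 47.328 kN at 4.6 m from A.
Moments about A: B_y·4.3 − (13.92·3.4)·4.6 − 25·4.1 = 0 → B_y = 320.2088/4.3 = 74.4672 ≈ 74.47 kN.
ΣF_y = 0: A_y + 74.4672 − 13.92·3.4 − 25 = 0 → A_y = -2.139 kN.
ΣF_x = 0: no horizontal applied forces, so A_x = 0.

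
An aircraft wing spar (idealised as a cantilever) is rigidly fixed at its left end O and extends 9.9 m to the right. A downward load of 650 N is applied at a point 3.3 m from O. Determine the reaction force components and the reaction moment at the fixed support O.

ΣF_x = 0: O_x = 0.
ΣF_y = 0: O_y − 650 = 0 → O_y = 650.0 N.
ΣM about O: M_O − 650·3.3 = 0 → M_O = 2145 N·m.

O_x = 0, O_y = 650.0 N, M_O = 2145 N·m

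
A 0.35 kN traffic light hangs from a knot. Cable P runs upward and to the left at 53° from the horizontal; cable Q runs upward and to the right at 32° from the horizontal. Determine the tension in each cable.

T_P = 0.2980 kN, T_Q = 0.2114 kN

ΣF_x = 0: −T_P·cos53° + T_Q·cos32° = 0 → T_Q = 0.709647·T_P.
ΣF_y = 0: T_P·sin53° + T_Q·sin32° = 0.35.
Substitute: T_P·(0.798636 + 0.709647·0.529919) = 0.35 → T_P = 0.297951 ≈ 0.2980 kN.
Then T_Q = 0.709647 × 0.297951 = 0.2114 kN.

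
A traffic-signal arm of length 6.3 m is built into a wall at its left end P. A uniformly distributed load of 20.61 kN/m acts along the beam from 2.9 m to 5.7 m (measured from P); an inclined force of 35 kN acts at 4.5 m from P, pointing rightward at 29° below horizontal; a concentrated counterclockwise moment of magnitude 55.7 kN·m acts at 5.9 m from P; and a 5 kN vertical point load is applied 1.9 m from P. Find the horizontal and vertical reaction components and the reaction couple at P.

P_x = -30.61 kN, P_y = 79.68 kN, M_P = 278.3 kN·m

Resultant of the distributed load: 20.61 × 2.8 = 57.708 kN at 4.3 m from P.
ΣF_x = 0: P_x + 35·cos29° = 0 → P_x = -30.61 kN.
ΣF_y = 0: P_y − 20.61·2.8 − 35·sin29° − 5 = 0 → P_y = 79.68 kN.
ΣM about P: M_P − (20.61·2.8)·4.3 − 35·sin29°·4.5 + 55.7 − 5·1.9 = 0 → M_P = 278.3 kN·m.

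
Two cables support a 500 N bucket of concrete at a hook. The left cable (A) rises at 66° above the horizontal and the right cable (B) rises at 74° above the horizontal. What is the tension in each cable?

T_A = 214.4 N, T_B = 316.4 N

ΣF_x = 0: −T_A·cos66° + T_B·cos74° = 0 → T_B = 1.47562·T_A.
ΣF_y = 0: T_A·sin66° + T_B·sin74° = 500.
Substitute: T_A·(0.913545 + 1.47562·0.961262) = 500 → T_A = 214.408 ≈ 214.4 N.
Then T_B = 1.47562 × 214.408 = 316.4 N.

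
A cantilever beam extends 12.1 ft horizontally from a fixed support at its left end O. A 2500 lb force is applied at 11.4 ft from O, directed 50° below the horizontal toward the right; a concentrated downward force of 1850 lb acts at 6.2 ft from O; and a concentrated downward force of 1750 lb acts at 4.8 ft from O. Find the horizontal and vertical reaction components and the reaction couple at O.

O_x = -1607 lb, O_y = 5515 lb, M_O = 41700 lb·ft

ΣF_x = 0: O_x + 2500·cos50° = 0 → O_x = -1607 lb.
ΣF_y = 0: O_y − 2500·sin50° − 1850 − 1750 = 0 → O_y = 5515 lb.
ΣM about O: M_O − 2500·sin50°·11.4 − 1850·6.2 − 1750·4.8 = 0 → M_O = 41700 lb·ft.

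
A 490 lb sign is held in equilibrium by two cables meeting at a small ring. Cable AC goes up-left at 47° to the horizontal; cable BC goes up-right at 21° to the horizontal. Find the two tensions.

T_AC = 493.4 lb, T_BC = 360.4 lb

ΣF_x = 0: −T_AC·cos47° + T_BC·cos21° = 0 → T_BC = 0.730519·T_AC.
ΣF_y = 0: T_AC·sin47° + T_BC·sin21° = 490.
Substitute: T_AC·(0.731354 + 0.730519·0.358368) = 490 → T_AC = 493.38 ≈ 493.4 lb.
Then T_BC = 0.730519 × 493.38 = 360.4 lb.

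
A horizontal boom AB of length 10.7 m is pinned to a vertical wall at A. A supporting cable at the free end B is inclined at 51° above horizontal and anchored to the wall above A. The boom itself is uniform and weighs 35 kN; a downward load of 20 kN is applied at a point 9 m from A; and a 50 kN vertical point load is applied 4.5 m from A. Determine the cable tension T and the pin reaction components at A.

T = 71.22 kN, A_x = 44.82 kN, A_y = 49.65 kN

ΣM about A: T·sin51°·10.7 − 35·5.35 − 20·9 − 50·4.5 = 0 → T = 592.25/(10.7·0.777146) = 71.2227 ≈ 71.22 kN.
ΣF_x = 0: A_x − T·cos51° = 0 → A_x = 71.2227 × 0.62932 = 44.82 kN.
ΣF_y = 0: A_y + T·sin51° − 35 − 20 − 50 = 0 → A_y = 105 − 71.2227 × 0.777146 = 49.65 kN.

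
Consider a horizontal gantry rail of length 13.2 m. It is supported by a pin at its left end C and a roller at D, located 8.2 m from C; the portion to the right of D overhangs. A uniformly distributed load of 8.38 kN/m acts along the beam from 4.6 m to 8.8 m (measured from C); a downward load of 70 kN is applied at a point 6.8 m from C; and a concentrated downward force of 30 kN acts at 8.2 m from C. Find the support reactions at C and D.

Resultant of the distributed load: 8.38 × 4.2 = 35.196 kN at 6.7 m from C.
ΣM about C: D_y·8.2 − (8.38·4.2)·6.7 − 70·6.8 − 30·8.2 = 0 → D_y = 957.8132/8.2 = 116.806 ≈ 116.8 kN.
ΣF_y = 0: C_y + 116.806 − 8.38·4.2 − 70 − 30 = 0 → C_y = 18.39 kN.
ΣF_x = 0: no horizontal applied forces, so C_x = 0.

C_x = 0, C_y = 18.39 kN, D_y = 116.8 kN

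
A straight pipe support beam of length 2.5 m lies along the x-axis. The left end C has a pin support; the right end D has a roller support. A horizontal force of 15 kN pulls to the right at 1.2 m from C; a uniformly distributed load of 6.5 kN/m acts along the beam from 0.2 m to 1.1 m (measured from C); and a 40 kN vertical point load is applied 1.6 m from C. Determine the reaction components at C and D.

C_x = -15.00 kN, C_y = 18.73 kN, D_y = 27.12 kN

Resultant of the distributed load: 6.5 × 0.9 = 5.85 kN at 0.65 m from C.
ΣM about C: D_y·2.5 − (6.5·0.9)·0.65 − 40·1.6 = 0 → D_y = 67.8025/2.5 = 27.121 ≈ 27.12 kN.
ΣF_y = 0: C_y + 27.121 − 6.5·0.9 − 40 = 0 → C_y = 18.73 kN.
ΣF_x = 0: C_x + 15 = 0 → C_x = -15.00 kN.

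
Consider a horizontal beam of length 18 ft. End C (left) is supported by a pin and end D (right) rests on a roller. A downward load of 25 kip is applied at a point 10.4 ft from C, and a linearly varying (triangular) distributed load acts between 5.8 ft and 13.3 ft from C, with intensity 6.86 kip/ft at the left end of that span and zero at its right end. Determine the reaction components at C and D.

C_x = 0, C_y = 24.42 kip, D_y = 26.31 kip

Resultant of the triangular load: ½ × 6.86 × 7.5 = 25.725 kip, acting at 8.3 ft from C (one-third of the span from the peak).
Moments about C: D_y·18 − 25·10.4 − (½·6.86·7.5)·8.3 = 0 → D_y = 473.5175/18 = 26.3065 ≈ 26.31 kip.
ΣF_y = 0: C_y + 26.3065 − 25 − ½·6.86·7.5 = 0 → C_y = 24.42 kip.
ΣF_x = 0: no horizontal applied forces, so C_x = 0.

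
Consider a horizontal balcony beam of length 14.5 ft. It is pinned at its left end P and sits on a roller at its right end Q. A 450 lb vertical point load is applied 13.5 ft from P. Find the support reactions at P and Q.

P_x = 0, P_y = 31.03 lb, Q_y = 419.0 lb

Moments about P: Q_y·14.5 − 450·13.5 = 0 → Q_y = 6075/14.5 = 418.966 ≈ 419.0 lb.
ΣF_y = 0: P_y + 418.966 − 450 = 0 → P_y = 31.03 lb.
ΣF_x = 0: no horizontal applied forces, so P_x = 0.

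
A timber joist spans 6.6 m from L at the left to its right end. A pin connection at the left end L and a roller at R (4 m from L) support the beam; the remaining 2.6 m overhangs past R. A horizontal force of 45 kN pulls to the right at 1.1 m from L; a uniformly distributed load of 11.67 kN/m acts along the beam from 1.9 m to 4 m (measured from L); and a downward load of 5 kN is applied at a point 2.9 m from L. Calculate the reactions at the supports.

Resultant of the distributed load: 11.67 × 2.1 = 24.507 kN at 2.95 m from L.
ΣM about L: R_y·4 − (11.67·2.1)·2.95 − 5·2.9 = 0 → R_y = 86.79565/4 = 21.6989 ≈ 21.70 kN.
ΣF_y = 0: L_y + 21.6989 − 11.67·2.1 − 5 = 0 → L_y = 7.808 kN.
ΣF_x = 0: L_x + 45 = 0 → L_x = -45.00 kN.

L_x = -45.00 kN, L_y = 7.808 kN, R_y = 21.70 kN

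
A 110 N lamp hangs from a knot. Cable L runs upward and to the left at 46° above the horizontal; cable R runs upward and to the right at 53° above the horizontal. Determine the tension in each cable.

T_L = 67.02 N, T_R = 77.36 N

ΣF_x = 0: −T_L·cos46° + T_R·cos53° = 0 → T_R = 1.15427·T_L.
ΣF_y = 0: T_L·sin46° + T_R·sin53° = 110.
Substitute: T_L·(0.71934 + 1.15427·0.798636) = 110 → T_L = 67.0249 ≈ 67.02 N.
Then T_R = 1.15427 × 67.0249 = 77.36 N.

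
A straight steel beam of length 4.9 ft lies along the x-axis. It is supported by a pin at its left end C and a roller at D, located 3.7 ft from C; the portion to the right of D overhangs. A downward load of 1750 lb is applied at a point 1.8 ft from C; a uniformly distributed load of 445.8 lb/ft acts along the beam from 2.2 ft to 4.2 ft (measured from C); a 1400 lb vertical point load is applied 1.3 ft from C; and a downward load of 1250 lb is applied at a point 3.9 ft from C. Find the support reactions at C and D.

Resultant of the distributed load: 445.8 × 2 = 891.6 lb at 3.2 ft from C.
Taking moments about C: D_y·3.7 − 1750·1.8 − (445.8·2)·3.2 − 1400·1.3 − 1250·3.9 = 0 → D_y = 12698.12/3.7 = 3431.92 ≈ 3432 lb.
ΣF_y = 0: C_y + 3431.92 − 1750 − 445.8·2 − 1400 − 1250 = 0 → C_y = 1860 lb.
ΣF_x = 0: no horizontal applied forces, so C_x = 0.

C_x = 0, C_y = 1860 lb, D_y = 3432 lb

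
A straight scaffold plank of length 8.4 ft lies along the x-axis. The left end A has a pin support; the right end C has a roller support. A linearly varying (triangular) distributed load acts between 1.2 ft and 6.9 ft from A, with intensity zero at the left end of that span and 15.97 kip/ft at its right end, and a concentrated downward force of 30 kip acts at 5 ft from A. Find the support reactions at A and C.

Resultant of the triangular load: ½ × 15.97 × 5.7 = 45.5145 kip, acting at 5 ft from A (one-third of the span from the peak).
Taking moments about A: C_y·8.4 − (½·15.97·5.7)·5 − 30·5 = 0 → C_y = 377.5725/8.4 = 44.9491 ≈ 44.95 kip.
ΣF_y = 0: A_y + 44.9491 − ½·15.97·5.7 − 30 = 0 → A_y = 30.57 kip.
ΣF_x = 0: no horizontal applied forces, so A_x = 0.

A_x = 0, A_y = 30.57 kip, C_y = 44.95 kip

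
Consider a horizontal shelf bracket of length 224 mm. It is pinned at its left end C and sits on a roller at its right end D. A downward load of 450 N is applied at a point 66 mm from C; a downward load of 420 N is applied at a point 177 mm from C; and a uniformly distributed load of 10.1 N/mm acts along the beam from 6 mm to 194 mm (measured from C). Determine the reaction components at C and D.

C_x = 0, C_y = 1457 N, D_y = 1312 N

Resultant of the distributed load: 10.1 × 188 = 1898.8 N at 100 mm from C.
Moments about C: D_y·224 − 450·66 − 420·177 − (10.1·188)·100 = 0 → D_y = 293920/224 = 1312.14 ≈ 1312 N.
ΣF_y = 0: C_y + 1312.14 − 450 − 420 − 10.1·188 = 0 → C_y = 1457 N.
ΣF_x = 0: no horizontal applied forces, so C_x = 0.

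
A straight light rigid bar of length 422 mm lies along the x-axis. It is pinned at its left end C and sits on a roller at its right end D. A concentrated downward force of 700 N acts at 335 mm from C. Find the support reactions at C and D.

C_x = 0, C_y = 144.3 N, D_y = 555.7 N

Taking moments about C: D_y·422 − 700·335 = 0 → D_y = 234500/422 = 555.687 ≈ 555.7 N.
ΣF_y = 0: C_y + 555.687 − 700 = 0 → C_y = 144.3 N.
ΣF_x = 0: no horizontal applied forces, so C_x = 0.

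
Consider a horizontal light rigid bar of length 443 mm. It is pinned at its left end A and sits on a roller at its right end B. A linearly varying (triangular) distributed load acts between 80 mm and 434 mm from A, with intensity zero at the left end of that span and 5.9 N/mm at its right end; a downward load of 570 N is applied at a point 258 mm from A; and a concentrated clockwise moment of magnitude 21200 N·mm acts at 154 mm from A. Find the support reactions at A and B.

A_x = 0, A_y = 489.6 N, B_y = 1125 N

Resultant of the triangular load: ½ × 5.9 × 354 = 1044.3 N, acting at 316 mm from A (one-third of the span from the peak).
ΣM about A: B_y·443 − (½·5.9·354)·316 − 570·258 − 21200 = 0 → B_y = 498258.8/443 = 1124.74 ≈ 1125 N.
ΣF_y = 0: A_y + 1124.74 − ½·5.9·354 − 570 = 0 → A_y = 489.6 N.
ΣF_x = 0: no horizontal applied forces, so A_x = 0.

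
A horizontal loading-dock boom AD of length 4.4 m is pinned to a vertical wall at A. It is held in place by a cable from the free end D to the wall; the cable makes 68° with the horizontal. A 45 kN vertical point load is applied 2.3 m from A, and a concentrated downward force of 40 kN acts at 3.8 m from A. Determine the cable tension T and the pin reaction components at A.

ΣM about A: T·sin68°·4.4 − 45·2.3 − 40·3.8 = 0 → T = 255.5/(4.4·0.927184) = 62.6285 ≈ 62.63 kN.
ΣF_x = 0: A_x − T·cos68° = 0 → A_x = 62.6285 × 0.374607 = 23.46 kN.
ΣF_y = 0: A_y + T·sin68° − 45 − 40 = 0 → A_y = 85 − 62.6285 × 0.927184 = 26.93 kN.

T = 62.63 kN, A_x = 23.46 kN, A_y = 26.93 kN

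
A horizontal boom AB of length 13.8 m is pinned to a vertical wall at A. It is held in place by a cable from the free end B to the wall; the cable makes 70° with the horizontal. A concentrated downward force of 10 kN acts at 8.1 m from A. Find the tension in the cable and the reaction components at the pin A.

ΣM about A: T·sin70°·13.8 − 10·8.1 = 0 → T = 81/(13.8·0.939693) = 6.24626 ≈ 6.246 kN.
ΣF_x = 0: A_x − T·cos70° = 0 → A_x = 6.24626 × 0.34202 = 2.136 kN.
ΣF_y = 0: A_y + T·sin70° − 10 = 0 → A_y = 10 − 6.24626 × 0.939693 = 4.130 kN.

T = 6.246 kN, A_x = 2.136 kN, A_y = 4.130 kN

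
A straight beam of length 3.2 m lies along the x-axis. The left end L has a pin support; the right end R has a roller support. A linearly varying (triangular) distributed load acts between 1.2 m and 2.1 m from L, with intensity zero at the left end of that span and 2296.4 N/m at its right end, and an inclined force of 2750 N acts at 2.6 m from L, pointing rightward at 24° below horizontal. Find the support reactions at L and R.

Resultant of the triangular load: ½ × 2296.4 × 0.9 = 1033.38 N, acting at 1.8 m from L (one-third of the span from the peak).
Moments about L: R_y·3.2 − (½·2296.4·0.9)·1.8 − 2750·sin24°·2.6 = 0 → R_y = 4768.25/3.2 = 1490.08 ≈ 1490 N.
ΣF_y = 0: L_y + 1490.08 − ½·2296.4·0.9 − 2750·sin24° = 0 → L_y = 661.8 N.
ΣF_x = 0: L_x + 2750·cos24° = 0 → L_x = -2512 N.

L_x = -2512 N, L_y = 661.8 N, R_y = 1490 N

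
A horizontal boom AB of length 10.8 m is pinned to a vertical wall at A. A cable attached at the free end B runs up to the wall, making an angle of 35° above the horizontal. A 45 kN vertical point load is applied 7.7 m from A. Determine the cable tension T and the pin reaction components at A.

T = 55.94 kN, A_x = 45.82 kN, A_y = 12.92 kN

ΣM about A: T·sin35°·10.8 − 45·7.7 = 0 → T = 346.5/(10.8·0.573576) = 55.9356 ≈ 55.94 kN.
ΣF_x = 0: A_x − T·cos35° = 0 → A_x = 55.9356 × 0.819152 = 45.82 kN.
ΣF_y = 0: A_y + T·sin35° − 45 = 0 → A_y = 45 − 55.9356 × 0.573576 = 12.92 kN.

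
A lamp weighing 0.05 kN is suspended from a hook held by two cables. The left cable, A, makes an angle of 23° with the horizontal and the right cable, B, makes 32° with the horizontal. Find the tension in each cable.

ΣF_x = 0: −T_A·cos23° + T_B·cos32° = 0 → T_B = 1.08544·T_A.
ΣF_y = 0: T_A·sin23° + T_B·sin32° = 0.05.
Substitute: T_A·(0.390731 + 1.08544·0.529919) = 0.05 → T_A = 0.0517638 ≈ 0.05176 kN.
Then T_B = 1.08544 × 0.0517638 = 0.05619 kN.

T_A = 0.05176 kN, T_B = 0.05619 kN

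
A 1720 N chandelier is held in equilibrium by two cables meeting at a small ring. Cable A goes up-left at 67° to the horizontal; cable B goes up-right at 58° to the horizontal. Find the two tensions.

ΣF_x = 0: −T_A·cos67° + T_B·cos58° = 0 → T_B = 0.737341·T_A.
ΣF_y = 0: T_A·sin67° + T_B·sin58° = 1720.
Substitute: T_A·(0.920505 + 0.737341·0.848048) = 1720 → T_A = 1112.69 ≈ 1113 N.
Then T_B = 0.737341 × 1112.69 = 820.4 N.

T_A = 1113 N, T_B = 820.4 N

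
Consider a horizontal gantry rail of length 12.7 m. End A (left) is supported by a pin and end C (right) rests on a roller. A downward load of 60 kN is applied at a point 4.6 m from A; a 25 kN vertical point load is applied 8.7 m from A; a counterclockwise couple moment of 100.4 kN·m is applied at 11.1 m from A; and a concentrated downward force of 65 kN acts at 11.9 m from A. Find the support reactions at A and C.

ΣM about A: C_y·12.7 − 60·4.6 − 25·8.7 + 100.4 − 65·11.9 = 0 → C_y = 1166.6/12.7 = 91.8583 ≈ 91.86 kN.
ΣF_y = 0: A_y + 91.8583 − 60 − 25 − 65 = 0 → A_y = 58.14 kN.
ΣF_x = 0: no horizontal applied forces, so A_x = 0.

A_x = 0, A_y = 58.14 kN, C_y = 91.86 kN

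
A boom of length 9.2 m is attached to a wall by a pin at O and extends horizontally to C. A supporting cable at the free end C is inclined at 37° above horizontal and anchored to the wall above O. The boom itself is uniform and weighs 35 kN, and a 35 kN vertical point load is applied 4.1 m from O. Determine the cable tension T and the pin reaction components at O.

T = 55.00 kN, O_x = 43.92 kN, O_y = 36.90 kN

ΣM about O: T·sin37°·9.2 − 35·4.6 − 35·4.1 = 0 → T = 304.5/(9.2·0.601815) = 54.9967 ≈ 55.00 kN.
ΣF_x = 0: O_x − T·cos37° = 0 → O_x = 54.9967 × 0.798636 = 43.92 kN.
ΣF_y = 0: O_y + T·sin37° − 35 − 35 = 0 → O_y = 70 − 54.9967 × 0.601815 = 36.90 kN.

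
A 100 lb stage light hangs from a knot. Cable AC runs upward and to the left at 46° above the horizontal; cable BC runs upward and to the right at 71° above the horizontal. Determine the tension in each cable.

ΣF_x = 0: −T_AC·cos46° + T_BC·cos71° = 0 → T_BC = 2.13368·T_AC.
ΣF_y = 0: T_AC·sin46° + T_BC·sin71° = 100.
Substitute: T_AC·(0.71934 + 2.13368·0.945519) = 100 → T_AC = 36.5394 ≈ 36.54 lb.
Then T_BC = 2.13368 × 36.5394 = 77.96 lb.

T_AC = 36.54 lb, T_BC = 77.96 lb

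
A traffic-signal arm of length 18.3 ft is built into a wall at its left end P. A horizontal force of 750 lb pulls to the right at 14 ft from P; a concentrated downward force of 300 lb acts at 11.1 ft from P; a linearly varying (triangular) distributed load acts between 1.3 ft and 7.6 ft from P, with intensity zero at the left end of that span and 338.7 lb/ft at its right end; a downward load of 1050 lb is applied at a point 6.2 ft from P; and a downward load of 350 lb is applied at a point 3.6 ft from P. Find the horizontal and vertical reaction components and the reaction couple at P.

Resultant of the triangular load: ½ × 338.7 × 6.3 = 1066.905 lb, acting at 5.5 ft from P (one-third of the span from the peak).
ΣF_x = 0: P_x + 750 = 0 → P_x = -750.0 lb.
ΣF_y = 0: P_y − 300 − ½·338.7·6.3 − 1050 − 350 = 0 → P_y = 2767 lb.
ΣM about P: M_P − 300·11.1 − (½·338.7·6.3)·5.5 − 1050·6.2 − 350·3.6 = 0 → M_P = 16970 lb·ft.

P_x = -750.0 lb, P_y = 2767 lb, M_P = 16970 lb·ft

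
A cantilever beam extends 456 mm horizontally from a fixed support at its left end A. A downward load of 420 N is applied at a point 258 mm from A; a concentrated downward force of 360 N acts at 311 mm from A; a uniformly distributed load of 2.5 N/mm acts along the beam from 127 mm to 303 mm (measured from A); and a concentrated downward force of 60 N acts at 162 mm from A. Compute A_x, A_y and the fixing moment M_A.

Resultant of the distributed load: 2.5 × 176 = 440 N at 215 mm from A.
ΣF_x = 0: A_x = 0.
ΣF_y = 0: A_y − 420 − 360 − 2.5·176 − 60 = 0 → A_y = 1280 N.
ΣM about A: M_A − 420·258 − 360·311 − (2.5·176)·215 − 60·162 = 0 → M_A = 324600 N·mm.

A_x = 0, A_y = 1280 N, M_A = 324600 N·mm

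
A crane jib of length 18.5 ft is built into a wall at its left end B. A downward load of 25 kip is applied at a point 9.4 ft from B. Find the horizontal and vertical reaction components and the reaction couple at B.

ΣF_x = 0: B_x = 0.
ΣF_y = 0: B_y − 25 = 0 → B_y = 25.00 kip.
ΣM about B: M_B − 25·9.4 = 0 → M_B = 235.0 kip·ft.

B_x = 0, B_y = 25.00 kip, M_B = 235.0 kip·ft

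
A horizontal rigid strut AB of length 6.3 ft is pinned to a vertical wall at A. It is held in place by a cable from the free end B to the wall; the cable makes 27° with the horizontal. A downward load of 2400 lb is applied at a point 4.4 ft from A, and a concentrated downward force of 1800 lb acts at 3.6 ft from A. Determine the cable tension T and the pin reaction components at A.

T = 5958 lb, A_x = 5308 lb, A_y = 1495 lb

ΣM about A: T·sin27°·6.3 − 2400·4.4 − 1800·3.6 = 0 → T = 17040/(6.3·0.45399) = 5957.76 ≈ 5958 lb.
ΣF_x = 0: A_x − T·cos27° = 0 → A_x = 5957.76 × 0.891007 = 5308 lb.
ΣF_y = 0: A_y + T·sin27° − 2400 − 1800 = 0 → A_y = 4200 − 5957.76 × 0.45399 = 1495 lb.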